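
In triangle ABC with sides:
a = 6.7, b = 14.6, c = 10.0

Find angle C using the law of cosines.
c² = a² + b² − 2ab·cos(C)  ⇒  cos(C) = (a² + b² − c²)/(2ab)
cos(C) = (6.7² + 14.6² − 10.0²)/(2·6.7·14.6) = (44.89 + 213.16 − 100)/195.64 = 158.05/195.64 ≈ 0.807861
C = arccos(0.807861) ≈ 36.1125°

C = 36.11°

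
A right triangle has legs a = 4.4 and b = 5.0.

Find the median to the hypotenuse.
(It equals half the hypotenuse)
Hypotenuse c = √(a² + b²) = √(19.36 + 25) = √44.36 ≈ 6.66033
Median to hypotenuse = c/2 ≈ 6.66033/2 ≈ 3.33017

Median = 3.33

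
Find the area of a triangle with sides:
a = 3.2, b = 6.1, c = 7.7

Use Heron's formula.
s = (3.2 + 6.1 + 7.7)/2 = 17/2 = 8.5
s − a = 5.3, s − b = 2.4, s − c = 0.8
s(s−a)(s−b)(s−c) = 8.5·5.3·2.4·0.8 ≈ 86.496
Area = √86.496 ≈ 9.30032

Area = 9.3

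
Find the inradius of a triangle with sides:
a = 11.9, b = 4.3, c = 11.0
r = Area/s where s is the semi-perimeter.
s = (11.9 + 4.3 + 11.0)/2 = 27.2/2 = 13.6
Area = √(s(s−a)(s−b)(s−c)) = √(13.6·1.7·9.3·2.6) ≈ √559.042 ≈ 23.6441
r ≈ 23.6441/13.6 ≈ 1.73853

r = 1.739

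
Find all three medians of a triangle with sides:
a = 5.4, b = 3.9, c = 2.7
Median formula: m_a = ½√(2b² + 2c² − a²) (and cyclically). a² = 29.16, b² = 15.21, c² = 7.29.
m_a = ½√(2·15.21 + 2·7.29 − 29.16) = ½√15.84 ≈ ½·3.97995 ≈ 1.98997
m_b = ½√(2·29.16 + 2·7.29 − 15.21) = ½√57.69 ≈ ½·7.59539 ≈ 3.7977
m_c = ½√(2·29.16 + 2·15.21 − 7.29) = ½√81.45 ≈ ½·9.02497 ≈ 4.51248

m_a = 1.99, m_b = 3.798, m_c = 4.512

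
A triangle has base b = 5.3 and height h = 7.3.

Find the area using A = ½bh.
A = ½·b·h = ½·5.3·7.3 = ½·38.69 = 19.345

Area = 19.345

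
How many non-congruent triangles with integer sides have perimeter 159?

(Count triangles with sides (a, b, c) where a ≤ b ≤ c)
Let a ≤ b ≤ c with a + b + c = 159. The only binding inequality is a + b > c, i.e. 159 − c > c, so c < 159/2; and c ≥ 159/3 since c is the largest side.
So 53 ≤ c ≤ 79. For each c, b runs from ⌈(159 − c)/2⌉ up to c (then a = 159 − b − c satisfies 1 ≤ a ≤ b automatically), giving c − ⌈(159 − c)/2⌉ + 1 choices.
Summing over c: 1 + 2 + 4 + 5 + … + 38 + 40  (27 terms, c = 53, …, 79) = 547
Check (closed form: nearest integer to p²/48 for even p, (p+3)²/48 for odd p): (159+3)²/48 = 162²/48 = 26244/48 ≈ 546.75 → 547

547 triangles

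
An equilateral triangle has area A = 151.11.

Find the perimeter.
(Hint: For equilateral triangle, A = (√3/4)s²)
A = (√3/4)s²  ⇒  s² = 4A/√3 = 4·151.11/√3 = 604.44/1.73205 ≈ 348.974
s ≈ √348.974 ≈ 18.6808
Perimeter = 3s ≈ 3·18.6808 ≈ 56.0425

Perimeter = 56.04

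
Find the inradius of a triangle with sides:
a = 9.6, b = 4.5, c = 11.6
r = Area/s where s is the semi-perimeter.
s = (9.6 + 4.5 + 11.6)/2 = 25.7/2 = 12.85
Area = √(s(s−a)(s−b)(s−c)) = √(12.85·3.25·8.35·1.25) ≈ √435.896 ≈ 20.8781
r ≈ 20.8781/12.85 ≈ 1.62476

r = 1.625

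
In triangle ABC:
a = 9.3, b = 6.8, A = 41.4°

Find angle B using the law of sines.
a/sin(A) = b/sin(B)  ⇒  sin(B) = b·sin(A)/a = 6.8·sin(41.4°)/9.3
sin(41.4°) ≈ 0.661312
sin(B) ≈ 6.8·0.661312/9.3 ≈ 4.49692/9.3 ≈ 0.48354
B = arcsin(0.48354) ≈ 28.9169°
(Since b ≤ a we need B ≤ A, so the obtuse alternative 180° − 28.9169° ≈ 151.083° is rejected.)

B = 28.92°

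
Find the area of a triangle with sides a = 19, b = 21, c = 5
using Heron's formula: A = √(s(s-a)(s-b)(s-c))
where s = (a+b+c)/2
s = (19 + 21 + 5)/2 = 45/2 = 22.5
s − a = 3.5, s − b = 1.5, s − c = 17.5
s(s−a)(s−b)(s−c) = 22.5·3.5·1.5·17.5 = 2067.1875
Area = √2067.1875 ≈ 45.4663

s = 22.5, Area = 45.47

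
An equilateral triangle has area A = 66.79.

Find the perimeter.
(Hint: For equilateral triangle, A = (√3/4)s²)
A = (√3/4)s²  ⇒  s² = 4A/√3 = 4·66.79/√3 = 267.16/1.73205 ≈ 154.245
s ≈ √154.245 ≈ 12.4195
Perimeter = 3s ≈ 3·12.4195 ≈ 37.2586

Perimeter = 37.26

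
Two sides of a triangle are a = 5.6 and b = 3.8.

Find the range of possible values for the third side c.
Triangle inequality: |a − b| < c < a + b
|a − b| = |5.6 − 3.8| = 1.8
a + b = 5.6 + 3.8 = 9.4

1.8 < c < 9.4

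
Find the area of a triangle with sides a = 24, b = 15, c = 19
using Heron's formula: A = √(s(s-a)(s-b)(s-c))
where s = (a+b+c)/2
s = (24 + 15 + 19)/2 = 58/2 = 29
s − a = 5, s − b = 14, s − c = 10
s(s−a)(s−b)(s−c) = 29·5·14·10 = 20300
Area = √20300 ≈ 142.478

s = 29.0, Area = 142.5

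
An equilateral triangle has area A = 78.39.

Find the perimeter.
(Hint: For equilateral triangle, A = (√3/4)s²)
A = (√3/4)s²  ⇒  s² = 4A/√3 = 4·78.39/√3 = 313.56/1.73205 ≈ 181.034
s ≈ √181.034 ≈ 13.4549
Perimeter = 3s ≈ 3·13.4549 ≈ 40.3647

Perimeter = 40.36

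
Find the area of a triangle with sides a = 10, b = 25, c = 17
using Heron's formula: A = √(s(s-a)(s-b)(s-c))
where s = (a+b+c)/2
s = (10 + 25 + 17)/2 = 52/2 = 26
s − a = 16, s − b = 1, s − c = 9
s(s−a)(s−b)(s−c) = 26·16·1·9 = 3744
Area = √3744 ≈ 61.1882

s = 26.0, Area = 61.19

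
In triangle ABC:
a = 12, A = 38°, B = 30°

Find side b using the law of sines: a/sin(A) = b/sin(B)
a/sin(A) = b/sin(B)  ⇒  b = a·sin(B)/sin(A) = 12·sin(30°)/sin(38°)
sin(30°) ≈ 0.5, sin(38°) ≈ 0.615661
b ≈ 12·0.5/0.615661 ≈ 6/0.615661 ≈ 9.74562

b = 9.746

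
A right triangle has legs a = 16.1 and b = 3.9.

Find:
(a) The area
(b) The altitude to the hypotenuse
(a) The legs are perpendicular, so Area = ½·a·b = ½·16.1·3.9 = ½·62.79 = 31.395
(b) Hypotenuse c = √(a² + b²) = √(259.21 + 15.21) = √274.42 ≈ 16.5656
    Area = ½·c·h_c  ⇒  h_c = 2·Area/c = 62.79/16.5656 ≈ 3.79038

Area = 31.395, h_c = 3.79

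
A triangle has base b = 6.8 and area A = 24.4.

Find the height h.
A = ½·b·h  ⇒  h = 2A/b = 2·24.4/6.8 = 48.8/6.8 ≈ 7.17647

h = 7.176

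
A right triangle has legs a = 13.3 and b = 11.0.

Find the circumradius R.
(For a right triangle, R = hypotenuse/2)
Hypotenuse c = √(a² + b²) = √(176.89 + 121) = √297.89 ≈ 17.2595
R = c/2 ≈ 17.2595/2 ≈ 8.62975

R = 8.63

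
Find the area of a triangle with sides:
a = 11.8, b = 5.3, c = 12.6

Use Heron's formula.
s = (11.8 + 5.3 + 12.6)/2 = 29.7/2 = 14.85
s − a = 3.05, s − b = 9.55, s − c = 2.25
s(s−a)(s−b)(s−c) = 14.85·3.05·9.55·2.25 ≈ 973.223
Area = √973.223 ≈ 31.1965

Area = 31.2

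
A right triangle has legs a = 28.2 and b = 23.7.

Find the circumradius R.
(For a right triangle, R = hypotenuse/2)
Hypotenuse c = √(a² + b²) = √(795.24 + 561.69) = √1356.93 ≈ 36.8365
R = c/2 ≈ 36.8365/2 ≈ 18.4183

R = 18.42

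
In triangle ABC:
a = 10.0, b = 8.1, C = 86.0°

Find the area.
Two sides and the included angle (SAS): A = ½·a·b·sin(C) = ½·10.0·8.1·sin(86.0°)
sin(86.0°) ≈ 0.997564
A ≈ ½·81·0.997564 = 40.5·0.997564 ≈ 40.4013

Area = 40.4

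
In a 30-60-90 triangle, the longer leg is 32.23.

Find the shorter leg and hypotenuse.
In a 30-60-90 triangle the sides are in ratio 1 : √3 : 2, so short leg = long leg/√3 and hypotenuse = 2·(short leg).
Short leg = 32.23/√3 ≈ 32.23/1.73205 ≈ 18.608
Hypotenuse = 2·18.608 ≈ 37.216

Short leg = 18.61, Hypotenuse = 37.22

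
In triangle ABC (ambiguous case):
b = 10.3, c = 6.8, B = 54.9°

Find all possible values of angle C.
b/sin(B) = c/sin(C)  ⇒  sin(C) = c·sin(B)/b = 6.8·sin(54.9°)/10.3
sin(54.9°) ≈ 0.81815
sin(C) ≈ 6.8·0.81815/10.3 ≈ 5.56342/10.3 ≈ 0.540138
Candidate 1: C₁ = arcsin(0.540138) ≈ 32.693°  →  A = 180° − 54.9° − 32.693° ≈ 92.407° > 0, valid
Candidate 2: C₂ = 180° − C₁ ≈ 147.307°  →  A = 180° − 54.9° − 147.307° ≈ -22.207° ≤ 0, not a valid triangle

C = 32.69° (one solution)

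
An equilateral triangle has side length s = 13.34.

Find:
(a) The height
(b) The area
(a) The height splits the triangle into two 30-60-90 halves: h = s·√3/2 = 13.34·1.73205/2 ≈ 23.1056/2 ≈ 11.5528
(b) Area = (√3/4)·s² = (√3/4)·13.34² = (√3/4)·177.9556 ≈ 0.433013·177.9556 ≈ 77.057

Height = 11.55, Area = 77.06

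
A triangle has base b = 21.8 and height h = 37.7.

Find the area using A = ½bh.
A = ½·b·h = ½·21.8·37.7 = ½·821.86 = 410.93

Area = 410.93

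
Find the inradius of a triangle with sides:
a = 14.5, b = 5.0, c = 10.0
r = Area/s where s is the semi-perimeter.
s = (14.5 + 5.0 + 10.0)/2 = 29.5/2 = 14.75
Area = √(s(s−a)(s−b)(s−c)) = √(14.75·0.25·9.75·4.75) ≈ √170.777 ≈ 13.0682
r ≈ 13.0682/14.75 ≈ 0.885978

r = 0.886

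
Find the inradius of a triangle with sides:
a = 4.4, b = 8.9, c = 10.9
r = Area/s where s is the semi-perimeter.
s = (4.4 + 8.9 + 10.9)/2 = 24.2/2 = 12.1
Area = √(s(s−a)(s−b)(s−c)) = √(12.1·7.7·3.2·1.2) ≈ √357.773 ≈ 18.9149
r ≈ 18.9149/12.1 ≈ 1.56321

r = 1.563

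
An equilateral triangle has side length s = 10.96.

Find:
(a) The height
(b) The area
(a) The height splits the triangle into two 30-60-90 halves: h = s·√3/2 = 10.96·1.73205/2 ≈ 18.9833/2 ≈ 9.49164
(b) Area = (√3/4)·s² = (√3/4)·10.96² = (√3/4)·120.1216 ≈ 0.433013·120.1216 ≈ 52.0142

Height = 9.492, Area = 52.01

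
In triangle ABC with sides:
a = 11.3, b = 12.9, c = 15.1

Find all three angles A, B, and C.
Law of cosines for each angle (a² = 127.69, b² = 166.41, c² = 228.01):
cos(A) = (b² + c² − a²)/(2bc) = (166.41 + 228.01 − 127.69)/(2·12.9·15.1) = 266.73/389.58 ≈ 0.68466  ⇒  A ≈ 46.7911°
cos(B) = (a² + c² − b²)/(2ac) = (127.69 + 228.01 − 166.41)/(2·11.3·15.1) = 189.29/341.26 ≈ 0.55468  ⇒  B ≈ 56.3113°
cos(C) = (a² + b² − c²)/(2ab) = (127.69 + 166.41 − 228.01)/(2·11.3·12.9) = 66.09/291.54 ≈ 0.226693  ⇒  C ≈ 76.8976°
Check: A + B + C ≈ 180°

A = 46.79°, B = 56.31°, C = 76.9°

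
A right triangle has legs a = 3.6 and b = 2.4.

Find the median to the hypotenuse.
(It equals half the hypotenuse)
Hypotenuse c = √(a² + b²) = √(12.96 + 5.76) = √18.72 ≈ 4.32666
Median to hypotenuse = c/2 ≈ 4.32666/2 ≈ 2.16333

Median = 2.163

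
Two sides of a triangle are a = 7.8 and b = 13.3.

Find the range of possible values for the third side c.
Triangle inequality: |a − b| < c < a + b
|a − b| = |7.8 − 13.3| = 5.5
a + b = 7.8 + 13.3 = 21.1

5.5 < c < 21.1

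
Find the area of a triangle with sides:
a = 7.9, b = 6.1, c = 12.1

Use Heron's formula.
s = (7.9 + 6.1 + 12.1)/2 = 26.1/2 = 13.05
s − a = 5.15, s − b = 6.95, s − c = 0.95
s(s−a)(s−b)(s−c) = 13.05·5.15·6.95·0.95 ≈ 443.738
Area = √443.738 ≈ 21.0651

Area = 21.07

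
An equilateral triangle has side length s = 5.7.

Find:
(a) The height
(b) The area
(a) The height splits the triangle into two 30-60-90 halves: h = s·√3/2 = 5.7·1.73205/2 ≈ 9.87269/2 ≈ 4.93634
(b) Area = (√3/4)·s² = (√3/4)·5.7² = (√3/4)·32.49 ≈ 0.433013·32.49 ≈ 14.0686

Height = 4.936, Area = 14.07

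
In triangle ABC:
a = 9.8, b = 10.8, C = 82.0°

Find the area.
Two sides and the included angle (SAS): A = ½·a·b·sin(C) = ½·9.8·10.8·sin(82.0°)
sin(82.0°) ≈ 0.990268
A ≈ ½·105.84·0.990268 = 52.92·0.990268 ≈ 52.405

Area = 52.4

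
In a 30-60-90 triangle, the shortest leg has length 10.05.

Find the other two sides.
In a 30-60-90 triangle the sides are in ratio 1 : √3 : 2 (short leg : long leg : hypotenuse).
Long leg = 10.05·√3 ≈ 10.05·1.73205 ≈ 17.4071
Hypotenuse = 2·10.05 = 20.1

Long leg = 10.05√3 = 17.41, Hypotenuse = 20.1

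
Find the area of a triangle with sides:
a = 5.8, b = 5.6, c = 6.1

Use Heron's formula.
s = (5.8 + 5.6 + 6.1)/2 = 17.5/2 = 8.75
s − a = 2.95, s − b = 3.15, s − c = 2.65
s(s−a)(s−b)(s−c) = 8.75·2.95·3.15·2.65 ≈ 215.47
Area = √215.47 ≈ 14.6789

Area = 14.68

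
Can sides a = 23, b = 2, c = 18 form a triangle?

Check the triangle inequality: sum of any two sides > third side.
a + b vs c: 23 + 2 = 25 > 18  ✓
a + c vs b: 23 + 18 = 41 > 2  ✓
b + c vs a: 2 + 18 = 20 ≤ 23  ✗

No: 2 + 18 = 20 is not > 23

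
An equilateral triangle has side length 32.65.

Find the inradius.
r = Area/s with s the semi-perimeter.
Area = (√3/4)·32.65² = (√3/4)·1066.0225 ≈ 0.433013·1066.0225 ≈ 461.601
s = 3·32.65/2 = 48.975
r ≈ 461.601/48.975 ≈ 9.42524
(Equivalently r = side/(2√3) = 32.65/3.4641 ≈ 9.42524.)

r = 9.425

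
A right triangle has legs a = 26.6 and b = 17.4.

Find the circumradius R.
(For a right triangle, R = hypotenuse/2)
Hypotenuse c = √(a² + b²) = √(707.56 + 302.76) = √1010.32 ≈ 31.7855
R = c/2 ≈ 31.7855/2 ≈ 15.8928

R = 15.89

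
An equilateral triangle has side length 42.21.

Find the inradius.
r = Area/s with s the semi-perimeter.
Area = (√3/4)·42.21² = (√3/4)·1781.6841 ≈ 0.433013·1781.6841 ≈ 771.492
s = 3·42.21/2 = 63.315
r ≈ 771.492/63.315 ≈ 12.185
(Equivalently r = side/(2√3) = 42.21/3.4641 ≈ 12.185.)

r = 12.18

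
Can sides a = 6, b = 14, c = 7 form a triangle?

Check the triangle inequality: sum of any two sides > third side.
a + b vs c: 6 + 14 = 20 > 7  ✓
a + c vs b: 6 + 7 = 13 ≤ 14  ✗
b + c vs a: 14 + 7 = 21 > 6  ✓

No: 6 + 7 = 13 is not > 14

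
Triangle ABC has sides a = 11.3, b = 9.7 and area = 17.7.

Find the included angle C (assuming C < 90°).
Area = ½·a·b·sin(C)  ⇒  sin(C) = 2·Area/(a·b) = 2·17.7/(11.3·9.7) = 35.4/109.61 ≈ 0.322963
C = arcsin(0.322963) ≈ 18.8422° (taking the acute solution since C < 90°)

C = 18.84°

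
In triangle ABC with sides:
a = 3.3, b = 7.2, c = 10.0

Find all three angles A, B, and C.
Law of cosines for each angle (a² = 10.89, b² = 51.84, c² = 100):
cos(A) = (b² + c² − a²)/(2bc) = (51.84 + 100 − 10.89)/(2·7.2·10.0) = 140.95/144 ≈ 0.978819  ⇒  A ≈ 11.8134°
cos(B) = (a² + c² − b²)/(2ac) = (10.89 + 100 − 51.84)/(2·3.3·10.0) = 59.05/66 ≈ 0.894697  ⇒  B ≈ 26.5305°
cos(C) = (a² + b² − c²)/(2ab) = (10.89 + 51.84 − 100)/(2·3.3·7.2) = -37.27/47.52 ≈ -0.784301  ⇒  C ≈ 141.656°
Check: A + B + C ≈ 180°

A = 11.81°, B = 26.53°, C = 141.7°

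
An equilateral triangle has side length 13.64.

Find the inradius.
r = Area/s with s the semi-perimeter.
Area = (√3/4)·13.64² = (√3/4)·186.0496 ≈ 0.433013·186.0496 ≈ 80.5618
s = 3·13.64/2 = 20.46
r ≈ 80.5618/20.46 ≈ 3.93753
(Equivalently r = side/(2√3) = 13.64/3.4641 ≈ 3.93753.)

r = 3.938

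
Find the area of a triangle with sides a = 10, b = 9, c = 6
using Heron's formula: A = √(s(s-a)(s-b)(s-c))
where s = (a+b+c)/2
s = (10 + 9 + 6)/2 = 25/2 = 12.5
s − a = 2.5, s − b = 3.5, s − c = 6.5
s(s−a)(s−b)(s−c) = 12.5·2.5·3.5·6.5 = 710.9375
Area = √710.9375 ≈ 26.6634

s = 12.5, Area = 26.66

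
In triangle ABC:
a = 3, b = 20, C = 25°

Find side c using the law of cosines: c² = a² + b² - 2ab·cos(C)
c² = 3² + 20² − 2·3·20·cos(25°)
cos(25°) ≈ 0.906308
c² ≈ 9 + 400 − 120·(0.906308) ≈ 409 − 108.757 ≈ 300.243
c ≈ √300.243 ≈ 17.3275

c = 17.33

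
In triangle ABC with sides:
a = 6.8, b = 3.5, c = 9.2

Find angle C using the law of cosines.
c² = a² + b² − 2ab·cos(C)  ⇒  cos(C) = (a² + b² − c²)/(2ab)
cos(C) = (6.8² + 3.5² − 9.2²)/(2·6.8·3.5) = (46.24 + 12.25 − 84.64)/47.6 = -26.15/47.6 ≈ -0.54937
C = arccos(-0.54937) ≈ 123.324°

C = 123.3°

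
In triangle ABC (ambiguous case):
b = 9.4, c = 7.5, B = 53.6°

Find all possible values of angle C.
b/sin(B) = c/sin(C)  ⇒  sin(C) = c·sin(B)/b = 7.5·sin(53.6°)/9.4
sin(53.6°) ≈ 0.804894
sin(C) ≈ 7.5·0.804894/9.4 ≈ 6.0367/9.4 ≈ 0.642202
Candidate 1: C₁ = arcsin(0.642202) ≈ 39.9563°  →  A = 180° − 53.6° − 39.9563° ≈ 86.4437° > 0, valid
Candidate 2: C₂ = 180° − C₁ ≈ 140.044°  →  A = 180° − 53.6° − 140.044° ≈ -13.6437° ≤ 0, not a valid triangle

C = 39.96° (one solution)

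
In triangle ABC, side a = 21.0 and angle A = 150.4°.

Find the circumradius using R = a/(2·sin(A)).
R = a/(2·sin(A)) = 21.0/(2·sin(150.4°))
sin(150.4°) ≈ 0.493942
R ≈ 21.0/(2·0.493942) = 21.0/0.987884 ≈ 21.2576

R = 21.26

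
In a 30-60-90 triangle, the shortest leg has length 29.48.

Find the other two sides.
In a 30-60-90 triangle the sides are in ratio 1 : √3 : 2 (short leg : long leg : hypotenuse).
Long leg = 29.48·√3 ≈ 29.48·1.73205 ≈ 51.0609
Hypotenuse = 2·29.48 = 58.96

Long leg = 29.48√3 = 51.06, Hypotenuse = 58.96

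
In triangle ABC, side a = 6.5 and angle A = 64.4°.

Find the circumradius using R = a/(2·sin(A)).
R = a/(2·sin(A)) = 6.5/(2·sin(64.4°))
sin(64.4°) ≈ 0.901833
R ≈ 6.5/(2·0.901833) = 6.5/1.80367 ≈ 3.60377

R = 3.604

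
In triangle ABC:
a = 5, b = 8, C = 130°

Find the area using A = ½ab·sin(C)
A = ½·a·b·sin(C) = ½·5·8·sin(130°)
sin(130°) ≈ 0.766044
A ≈ ½·40·0.766044 = 20·0.766044 ≈ 15.3209

Area = 15.32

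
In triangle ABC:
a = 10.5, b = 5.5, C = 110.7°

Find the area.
Two sides and the included angle (SAS): A = ½·a·b·sin(C) = ½·10.5·5.5·sin(110.7°)
sin(110.7°) ≈ 0.935444
A ≈ ½·57.75·0.935444 = 28.875·0.935444 ≈ 27.0109

Area = 27.01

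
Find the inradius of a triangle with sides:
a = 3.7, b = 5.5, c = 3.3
r = Area/s where s is the semi-perimeter.
s = (3.7 + 5.5 + 3.3)/2 = 12.5/2 = 6.25
Area = √(s(s−a)(s−b)(s−c)) = √(6.25·2.55·0.75·2.95) ≈ √35.2617 ≈ 5.93816
r ≈ 5.93816/6.25 ≈ 0.950105

r = 0.9501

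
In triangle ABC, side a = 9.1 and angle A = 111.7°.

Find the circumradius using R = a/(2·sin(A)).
R = a/(2·sin(A)) = 9.1/(2·sin(111.7°))
sin(111.7°) ≈ 0.929133
R ≈ 9.1/(2·0.929133) = 9.1/1.85827 ≈ 4.89704

R = 4.897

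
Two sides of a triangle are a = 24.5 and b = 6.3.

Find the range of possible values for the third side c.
Triangle inequality: |a − b| < c < a + b
|a − b| = |24.5 − 6.3| = 18.2
a + b = 24.5 + 6.3 = 30.8

18.2 < c < 30.8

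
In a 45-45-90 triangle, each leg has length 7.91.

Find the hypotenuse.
In a 45-45-90 triangle the sides are in ratio 1 : 1 : √2, so hypotenuse = leg·√2.
Hypotenuse = 7.91·√2 ≈ 7.91·1.41421 ≈ 11.1864

Hypotenuse = 7.91√2 = 11.19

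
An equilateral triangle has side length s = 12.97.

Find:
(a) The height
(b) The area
(a) The height splits the triangle into two 30-60-90 halves: h = s·√3/2 = 12.97·1.73205/2 ≈ 22.4647/2 ≈ 11.2323
(b) Area = (√3/4)·s² = (√3/4)·12.97² = (√3/4)·168.2209 ≈ 0.433013·168.2209 ≈ 72.8418

Height = 11.23, Area = 72.84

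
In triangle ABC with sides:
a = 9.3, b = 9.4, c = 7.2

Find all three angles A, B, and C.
Law of cosines for each angle (a² = 86.49, b² = 88.36, c² = 51.84):
cos(A) = (b² + c² − a²)/(2bc) = (88.36 + 51.84 − 86.49)/(2·9.4·7.2) = 53.71/135.36 ≈ 0.396794  ⇒  A ≈ 66.6221°
cos(B) = (a² + c² − b²)/(2ac) = (86.49 + 51.84 − 88.36)/(2·9.3·7.2) = 49.97/133.92 ≈ 0.373133  ⇒  B ≈ 68.091°
cos(C) = (a² + b² − c²)/(2ab) = (86.49 + 88.36 − 51.84)/(2·9.3·9.4) = 123.01/174.84 ≈ 0.703558  ⇒  C ≈ 45.2869°
Check: A + B + C ≈ 180°

A = 66.62°, B = 68.09°, C = 45.29°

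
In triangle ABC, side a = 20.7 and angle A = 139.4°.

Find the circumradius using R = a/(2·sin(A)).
R = a/(2·sin(A)) = 20.7/(2·sin(139.4°))
sin(139.4°) ≈ 0.650774
R ≈ 20.7/(2·0.650774) = 20.7/1.30155 ≈ 15.9041

R = 15.9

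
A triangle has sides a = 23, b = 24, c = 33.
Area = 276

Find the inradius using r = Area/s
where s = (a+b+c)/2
s = (23 + 24 + 33)/2 = 80/2 = 40
r = Area/s = 276/40 ≈ 6.9

r = 6.9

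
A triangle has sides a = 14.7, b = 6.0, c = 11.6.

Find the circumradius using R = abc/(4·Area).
First find the area with Heron's formula.
s = (14.7 + 6.0 + 11.6)/2 = 16.15
Area = √(s(s−a)(s−b)(s−c)) = √(16.15·1.45·10.15·4.55) ≈ √1081.48 ≈ 32.8858
abc = 14.7·6.0·11.6 = 1023.12
R = abc/(4·Area) ≈ 1023.12/(4·32.8858) = 1023.12/131.543 ≈ 7.77781

R = 7.778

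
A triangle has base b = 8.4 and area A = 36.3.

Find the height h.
A = ½·b·h  ⇒  h = 2A/b = 2·36.3/8.4 = 72.6/8.4 ≈ 8.64286

h = 8.643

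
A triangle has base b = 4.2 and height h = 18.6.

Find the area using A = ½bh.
A = ½·b·h = ½·4.2·18.6 = ½·78.12 = 39.06

Area = 39.06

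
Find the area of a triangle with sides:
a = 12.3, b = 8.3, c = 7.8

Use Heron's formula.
s = (12.3 + 8.3 + 7.8)/2 = 28.4/2 = 14.2
s − a = 1.9, s − b = 5.9, s − c = 6.4
s(s−a)(s−b)(s−c) = 14.2·1.9·5.9·6.4 ≈ 1018.76
Area = √1018.76 ≈ 31.9181

Area = 31.92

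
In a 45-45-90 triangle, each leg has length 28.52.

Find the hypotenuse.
In a 45-45-90 triangle the sides are in ratio 1 : 1 : √2, so hypotenuse = leg·√2.
Hypotenuse = 28.52·√2 ≈ 28.52·1.41421 ≈ 40.3334

Hypotenuse = 28.52√2 = 40.33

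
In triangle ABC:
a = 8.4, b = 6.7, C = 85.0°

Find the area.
Two sides and the included angle (SAS): A = ½·a·b·sin(C) = ½·8.4·6.7·sin(85.0°)
sin(85.0°) ≈ 0.996195
A ≈ ½·56.28·0.996195 = 28.14·0.996195 ≈ 28.0329

Area = 28.03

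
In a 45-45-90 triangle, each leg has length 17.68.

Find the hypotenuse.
In a 45-45-90 triangle the sides are in ratio 1 : 1 : √2, so hypotenuse = leg·√2.
Hypotenuse = 17.68·√2 ≈ 17.68·1.41421 ≈ 25.0033

Hypotenuse = 17.68√2 = 25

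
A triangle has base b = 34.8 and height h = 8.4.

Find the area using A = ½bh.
A = ½·b·h = ½·34.8·8.4 = ½·292.32 = 146.16

Area = 146.16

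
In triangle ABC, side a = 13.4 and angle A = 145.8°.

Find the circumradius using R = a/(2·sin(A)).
R = a/(2·sin(A)) = 13.4/(2·sin(145.8°))
sin(145.8°) ≈ 0.562083
R ≈ 13.4/(2·0.562083) = 13.4/1.12417 ≈ 11.9199

R = 11.92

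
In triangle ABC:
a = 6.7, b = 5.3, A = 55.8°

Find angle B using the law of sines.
a/sin(A) = b/sin(B)  ⇒  sin(B) = b·sin(A)/a = 5.3·sin(55.8°)/6.7
sin(55.8°) ≈ 0.827081
sin(B) ≈ 5.3·0.827081/6.7 ≈ 4.38353/6.7 ≈ 0.654258
B = arcsin(0.654258) ≈ 40.8634°
(Since b ≤ a we need B ≤ A, so the obtuse alternative 180° − 40.8634° ≈ 139.137° is rejected.)

B = 40.86°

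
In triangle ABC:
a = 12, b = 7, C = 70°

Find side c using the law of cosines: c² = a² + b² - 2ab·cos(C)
c² = 12² + 7² − 2·12·7·cos(70°)
cos(70°) ≈ 0.34202
c² ≈ 144 + 49 − 168·(0.34202) ≈ 193 − 57.4594 ≈ 135.541
c ≈ √135.541 ≈ 11.6422

c = 11.64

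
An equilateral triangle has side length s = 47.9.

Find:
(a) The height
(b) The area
(a) The height splits the triangle into two 30-60-90 halves: h = s·√3/2 = 47.9·1.73205/2 ≈ 82.9652/2 ≈ 41.4826
(b) Area = (√3/4)·s² = (√3/4)·47.9² = (√3/4)·2294.41 ≈ 0.433013·2294.41 ≈ 993.509

Height = 41.48, Area = 993.5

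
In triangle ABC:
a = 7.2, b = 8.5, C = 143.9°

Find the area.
Two sides and the included angle (SAS): A = ½·a·b·sin(C) = ½·7.2·8.5·sin(143.9°)
sin(143.9°) ≈ 0.589196
A ≈ ½·61.2·0.589196 = 30.6·0.589196 ≈ 18.0294

Area = 18.03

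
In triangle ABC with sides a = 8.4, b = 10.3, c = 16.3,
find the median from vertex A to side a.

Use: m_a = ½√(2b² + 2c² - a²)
m_a = ½√(2·10.3² + 2·16.3² − 8.4²) = ½√(2·106.09 + 2·265.69 − 70.56) = ½√(212.18 + 531.38 − 70.56) = ½√673
√673 ≈ 25.9422, so m_a ≈ 12.9711

m_a = 12.97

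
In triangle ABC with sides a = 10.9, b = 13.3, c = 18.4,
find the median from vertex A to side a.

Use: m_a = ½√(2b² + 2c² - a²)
m_a = ½√(2·13.3² + 2·18.4² − 10.9²) = ½√(2·176.89 + 2·338.56 − 118.81) = ½√(353.78 + 677.12 − 118.81) = ½√912.09
√912.09 ≈ 30.2008, so m_a ≈ 15.1004

m_a = 15.1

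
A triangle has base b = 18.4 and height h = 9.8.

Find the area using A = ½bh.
A = ½·b·h = ½·18.4·9.8 = ½·180.32 = 90.16

Area = 90.16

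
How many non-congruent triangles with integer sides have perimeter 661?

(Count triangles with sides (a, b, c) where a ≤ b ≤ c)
Let a ≤ b ≤ c with a + b + c = 661. The only binding inequality is a + b > c, i.e. 661 − c > c, so c < 661/2; and c ≥ 661/3 since c is the largest side.
So 221 ≤ c ≤ 330. For each c, b runs from ⌈(661 − c)/2⌉ up to c (then a = 661 − b − c satisfies 1 ≤ a ≤ b automatically), giving c − ⌈(661 − c)/2⌉ + 1 choices.
Summing over c: 2 + 3 + 5 + 6 + … + 164 + 165  (110 terms, c = 221, …, 330) = 9185
Check (closed form: nearest integer to p²/48 for even p, (p+3)²/48 for odd p): (661+3)²/48 = 664²/48 = 440896/48 ≈ 9185.33 → 9185

9185 triangles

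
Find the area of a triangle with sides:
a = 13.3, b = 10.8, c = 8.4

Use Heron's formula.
s = (13.3 + 10.8 + 8.4)/2 = 32.5/2 = 16.25
s − a = 2.95, s − b = 5.45, s − c = 7.85
s(s−a)(s−b)(s−c) = 16.25·2.95·5.45·7.85 ≈ 2050.89
Area = √2050.89 ≈ 45.2867

Area = 45.29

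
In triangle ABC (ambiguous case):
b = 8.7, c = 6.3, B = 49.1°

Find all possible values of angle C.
b/sin(B) = c/sin(C)  ⇒  sin(C) = c·sin(B)/b = 6.3·sin(49.1°)/8.7
sin(49.1°) ≈ 0.755853
sin(C) ≈ 6.3·0.755853/8.7 ≈ 4.76188/8.7 ≈ 0.547342
Candidate 1: C₁ = arcsin(0.547342) ≈ 33.1849°  →  A = 180° − 49.1° − 33.1849° ≈ 97.7151° > 0, valid
Candidate 2: C₂ = 180° − C₁ ≈ 146.815°  →  A = 180° − 49.1° − 146.815° ≈ -15.9151° ≤ 0, not a valid triangle

C = 33.18° (one solution)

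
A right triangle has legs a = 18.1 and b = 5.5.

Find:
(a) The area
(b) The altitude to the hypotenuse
(a) The legs are perpendicular, so Area = ½·a·b = ½·18.1·5.5 = ½·99.55 = 49.775
(b) Hypotenuse c = √(a² + b²) = √(327.61 + 30.25) = √357.86 ≈ 18.9172
    Area = ½·c·h_c  ⇒  h_c = 2·Area/c = 99.55/18.9172 ≈ 5.26241

Area = 49.775, h_c = 5.262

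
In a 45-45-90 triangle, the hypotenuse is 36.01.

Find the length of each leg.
In a 45-45-90 triangle hypotenuse = leg·√2, so leg = hypotenuse/√2.
Leg = 36.01/√2 ≈ 36.01/1.41421 ≈ 25.4629

Each leg = 25.46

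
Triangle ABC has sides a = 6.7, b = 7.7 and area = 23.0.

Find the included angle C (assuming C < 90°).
Area = ½·a·b·sin(C)  ⇒  sin(C) = 2·Area/(a·b) = 2·23.0/(6.7·7.7) = 46/51.59 ≈ 0.891646
C = arcsin(0.891646) ≈ 63.0808° (taking the acute solution since C < 90°)

C = 63.08°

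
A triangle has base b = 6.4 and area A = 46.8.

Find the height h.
A = ½·b·h  ⇒  h = 2A/b = 2·46.8/6.4 = 93.6/6.4 ≈ 14.625

h = 14.62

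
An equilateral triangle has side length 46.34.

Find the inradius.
r = Area/s with s the semi-perimeter.
Area = (√3/4)·46.34² = (√3/4)·2147.3956 ≈ 0.433013·2147.3956 ≈ 929.85
s = 3·46.34/2 = 69.51
r ≈ 929.85/69.51 ≈ 13.3772
(Equivalently r = side/(2√3) = 46.34/3.4641 ≈ 13.3772.)

r = 13.38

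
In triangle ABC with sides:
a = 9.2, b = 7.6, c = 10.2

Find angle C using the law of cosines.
c² = a² + b² − 2ab·cos(C)  ⇒  cos(C) = (a² + b² − c²)/(2ab)
cos(C) = (9.2² + 7.6² − 10.2²)/(2·9.2·7.6) = (84.64 + 57.76 − 104.04)/139.84 = 38.36/139.84 ≈ 0.274314
C = arccos(0.274314) ≈ 74.0789°

C = 74.08°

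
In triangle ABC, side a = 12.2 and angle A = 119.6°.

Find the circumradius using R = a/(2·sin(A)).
R = a/(2·sin(A)) = 12.2/(2·sin(119.6°))
sin(119.6°) ≈ 0.869495
R ≈ 12.2/(2·0.869495) = 12.2/1.73899 ≈ 7.01557

R = 7.016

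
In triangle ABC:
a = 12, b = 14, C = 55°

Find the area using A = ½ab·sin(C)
A = ½·a·b·sin(C) = ½·12·14·sin(55°)
sin(55°) ≈ 0.819152
A ≈ ½·168·0.819152 = 84·0.819152 ≈ 68.8088

Area = 68.81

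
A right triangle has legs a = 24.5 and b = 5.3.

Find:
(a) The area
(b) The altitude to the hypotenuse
(a) The legs are perpendicular, so Area = ½·a·b = ½·24.5·5.3 = ½·129.85 = 64.925
(b) Hypotenuse c = √(a² + b²) = √(600.25 + 28.09) = √628.34 ≈ 25.0667
    Area = ½·c·h_c  ⇒  h_c = 2·Area/c = 129.85/25.0667 ≈ 5.18018

Area = 64.925, h_c = 5.18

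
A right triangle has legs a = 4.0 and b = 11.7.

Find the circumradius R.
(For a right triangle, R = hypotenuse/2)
Hypotenuse c = √(a² + b²) = √(16 + 136.89) = √152.89 ≈ 12.3649
R = c/2 ≈ 12.3649/2 ≈ 6.18243

R = 6.182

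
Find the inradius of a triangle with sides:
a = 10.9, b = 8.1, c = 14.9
r = Area/s where s is the semi-perimeter.
s = (10.9 + 8.1 + 14.9)/2 = 33.9/2 = 16.95
Area = √(s(s−a)(s−b)(s−c)) = √(16.95·6.05·8.85·2.05) ≈ √1860.47 ≈ 43.1331
r ≈ 43.1331/16.95 ≈ 2.54473

r = 2.545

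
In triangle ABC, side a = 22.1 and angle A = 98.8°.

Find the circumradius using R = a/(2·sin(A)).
R = a/(2·sin(A)) = 22.1/(2·sin(98.8°))
sin(98.8°) ≈ 0.988228
R ≈ 22.1/(2·0.988228) = 22.1/1.97646 ≈ 11.1816

R = 11.18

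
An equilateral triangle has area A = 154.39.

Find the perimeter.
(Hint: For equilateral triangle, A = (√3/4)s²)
A = (√3/4)s²  ⇒  s² = 4A/√3 = 4·154.39/√3 = 617.56/1.73205 ≈ 356.548
s ≈ √356.548 ≈ 18.8825
Perimeter = 3s ≈ 3·18.8825 ≈ 56.6475

Perimeter = 56.65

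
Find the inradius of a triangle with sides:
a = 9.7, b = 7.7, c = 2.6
r = Area/s where s is the semi-perimeter.
s = (9.7 + 7.7 + 2.6)/2 = 20/2 = 10
Area = √(s(s−a)(s−b)(s−c)) = √(10·0.3·2.3·7.4) ≈ √51.06 ≈ 7.14563
r ≈ 7.14563/10 ≈ 0.714563

r = 0.7146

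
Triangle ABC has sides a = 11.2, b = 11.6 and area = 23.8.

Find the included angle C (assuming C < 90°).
Area = ½·a·b·sin(C)  ⇒  sin(C) = 2·Area/(a·b) = 2·23.8/(11.2·11.6) = 47.6/129.92 ≈ 0.366379
C = arcsin(0.366379) ≈ 21.4925° (taking the acute solution since C < 90°)

C = 21.49°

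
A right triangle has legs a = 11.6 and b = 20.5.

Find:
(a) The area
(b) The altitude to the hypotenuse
(a) The legs are perpendicular, so Area = ½·a·b = ½·11.6·20.5 = ½·237.8 = 118.9
(b) Hypotenuse c = √(a² + b²) = √(134.56 + 420.25) = √554.81 ≈ 23.5544
    Area = ½·c·h_c  ⇒  h_c = 2·Area/c = 237.8/23.5544 ≈ 10.0958

Area = 118.9, h_c = 10.1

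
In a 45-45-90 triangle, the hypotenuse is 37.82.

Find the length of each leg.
In a 45-45-90 triangle hypotenuse = leg·√2, so leg = hypotenuse/√2.
Leg = 37.82/√2 ≈ 37.82/1.41421 ≈ 26.7428

Each leg = 26.74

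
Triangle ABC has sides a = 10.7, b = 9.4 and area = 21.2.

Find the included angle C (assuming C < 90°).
Area = ½·a·b·sin(C)  ⇒  sin(C) = 2·Area/(a·b) = 2·21.2/(10.7·9.4) = 42.4/100.58 ≈ 0.421555
C = arcsin(0.421555) ≈ 24.9328° (taking the acute solution since C < 90°)

C = 24.93°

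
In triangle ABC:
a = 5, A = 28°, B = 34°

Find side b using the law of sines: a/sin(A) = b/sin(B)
a/sin(A) = b/sin(B)  ⇒  b = a·sin(B)/sin(A) = 5·sin(34°)/sin(28°)
sin(34°) ≈ 0.559193, sin(28°) ≈ 0.469472
b ≈ 5·0.559193/0.469472 ≈ 2.79596/0.469472 ≈ 5.95556

b = 5.956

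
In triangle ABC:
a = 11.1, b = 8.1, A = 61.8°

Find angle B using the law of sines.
a/sin(A) = b/sin(B)  ⇒  sin(B) = b·sin(A)/a = 8.1·sin(61.8°)/11.1
sin(61.8°) ≈ 0.881303
sin(B) ≈ 8.1·0.881303/11.1 ≈ 7.13856/11.1 ≈ 0.643113
B = arcsin(0.643113) ≈ 40.0244°
(Since b ≤ a we need B ≤ A, so the obtuse alternative 180° − 40.0244° ≈ 139.976° is rejected.)

B = 40.02°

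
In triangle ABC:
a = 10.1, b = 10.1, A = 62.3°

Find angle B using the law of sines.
a/sin(A) = b/sin(B)  ⇒  sin(B) = b·sin(A)/a = 10.1·sin(62.3°)/10.1
sin(62.3°) ≈ 0.885394
sin(B) ≈ 10.1·0.885394/10.1 ≈ 8.94248/10.1 ≈ 0.885394
B = arcsin(0.885394) ≈ 62.3°
(Since b ≤ a we need B ≤ A, so the obtuse alternative 180° − 62.3° ≈ 117.7° is rejected.)

B = 62.3°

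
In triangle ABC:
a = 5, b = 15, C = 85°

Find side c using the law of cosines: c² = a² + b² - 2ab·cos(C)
c² = 5² + 15² − 2·5·15·cos(85°)
cos(85°) ≈ 0.0871557
c² ≈ 25 + 225 − 150·(0.0871557) ≈ 250 − 13.0734 ≈ 236.927
c ≈ √236.927 ≈ 15.3924

c = 15.39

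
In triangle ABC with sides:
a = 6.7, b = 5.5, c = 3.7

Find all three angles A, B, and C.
Law of cosines for each angle (a² = 44.89, b² = 30.25, c² = 13.69):
cos(A) = (b² + c² − a²)/(2bc) = (30.25 + 13.69 − 44.89)/(2·5.5·3.7) = -0.95/40.7 ≈ -0.0233415  ⇒  A ≈ 91.3375°
cos(B) = (a² + c² − b²)/(2ac) = (44.89 + 13.69 − 30.25)/(2·6.7·3.7) = 28.33/49.58 ≈ 0.5714  ⇒  B ≈ 55.1521°
cos(C) = (a² + b² − c²)/(2ab) = (44.89 + 30.25 − 13.69)/(2·6.7·5.5) = 61.45/73.7 ≈ 0.833786  ⇒  C ≈ 33.5104°
Check: A + B + C ≈ 180°

A = 91.34°, B = 55.15°, C = 33.51°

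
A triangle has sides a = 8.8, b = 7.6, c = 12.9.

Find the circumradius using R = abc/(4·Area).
First find the area with Heron's formula.
s = (8.8 + 7.6 + 12.9)/2 = 14.65
Area = √(s(s−a)(s−b)(s−c)) = √(14.65·5.85·7.05·1.75) ≈ √1057.35 ≈ 32.517
abc = 8.8·7.6·12.9 = 862.752
R = abc/(4·Area) ≈ 862.752/(4·32.517) = 862.752/130.068 ≈ 6.63309

R = 6.633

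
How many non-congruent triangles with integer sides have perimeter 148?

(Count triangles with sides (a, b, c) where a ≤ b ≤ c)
Let a ≤ b ≤ c with a + b + c = 148. The only binding inequality is a + b > c, i.e. 148 − c > c, so c < 148/2; and c ≥ 148/3 since c is the largest side.
So 50 ≤ c ≤ 73. For each c, b runs from ⌈(148 − c)/2⌉ up to c (then a = 148 − b − c satisfies 1 ≤ a ≤ b automatically), giving c − ⌈(148 − c)/2⌉ + 1 choices.
Summing over c: 2 + 3 + 5 + 6 + … + 35 + 36  (24 terms, c = 50, …, 73) = 456
Check (closed form: nearest integer to p²/48 for even p, (p+3)²/48 for odd p): 148²/48 = 21904/48 ≈ 456.33 → 456

456 triangles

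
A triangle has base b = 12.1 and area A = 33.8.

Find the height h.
A = ½·b·h  ⇒  h = 2A/b = 2·33.8/12.1 = 67.6/12.1 ≈ 5.58678

h = 5.587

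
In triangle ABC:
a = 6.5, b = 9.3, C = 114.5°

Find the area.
Two sides and the included angle (SAS): A = ½·a·b·sin(C) = ½·6.5·9.3·sin(114.5°)
sin(114.5°) ≈ 0.909961
A ≈ ½·60.45·0.909961 = 30.225·0.909961 ≈ 27.5036

Area = 27.5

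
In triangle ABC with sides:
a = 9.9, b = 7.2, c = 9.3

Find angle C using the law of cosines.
c² = a² + b² − 2ab·cos(C)  ⇒  cos(C) = (a² + b² − c²)/(2ab)
cos(C) = (9.9² + 7.2² − 9.3²)/(2·9.9·7.2) = (98.01 + 51.84 − 86.49)/142.56 = 63.36/142.56 ≈ 0.444444
C = arccos(0.444444) ≈ 63.6122°

C = 63.61°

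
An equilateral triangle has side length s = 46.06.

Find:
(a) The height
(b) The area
(a) The height splits the triangle into two 30-60-90 halves: h = s·√3/2 = 46.06·1.73205/2 ≈ 79.7783/2 ≈ 39.8891
(b) Area = (√3/4)·s² = (√3/4)·46.06² = (√3/4)·2121.5236 ≈ 0.433013·2121.5236 ≈ 918.647

Height = 39.89, Area = 918.6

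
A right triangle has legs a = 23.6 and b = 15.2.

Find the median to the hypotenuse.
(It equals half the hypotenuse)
Hypotenuse c = √(a² + b²) = √(556.96 + 231.04) = √788 ≈ 28.0713
Median to hypotenuse = c/2 ≈ 28.0713/2 ≈ 14.0357

Median = 14.04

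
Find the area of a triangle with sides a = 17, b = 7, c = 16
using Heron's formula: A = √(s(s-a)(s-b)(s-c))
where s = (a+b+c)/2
s = (17 + 7 + 16)/2 = 40/2 = 20
s − a = 3, s − b = 13, s − c = 4
s(s−a)(s−b)(s−c) = 20·3·13·4 = 3120
Area = √3120 ≈ 55.857

s = 20.0, Area = 55.86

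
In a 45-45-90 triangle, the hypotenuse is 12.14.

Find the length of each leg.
In a 45-45-90 triangle hypotenuse = leg·√2, so leg = hypotenuse/√2.
Leg = 12.14/√2 ≈ 12.14/1.41421 ≈ 8.58428

Each leg = 8.584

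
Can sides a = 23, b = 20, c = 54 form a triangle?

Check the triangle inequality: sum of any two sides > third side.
a + b vs c: 23 + 20 = 43 ≤ 54  ✗
a + c vs b: 23 + 54 = 77 > 20  ✓
b + c vs a: 20 + 54 = 74 > 23  ✓

No: 23 + 20 = 43 is not > 54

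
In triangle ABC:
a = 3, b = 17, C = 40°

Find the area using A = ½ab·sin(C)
A = ½·a·b·sin(C) = ½·3·17·sin(40°)
sin(40°) ≈ 0.642788
A ≈ ½·51·0.642788 = 25.5·0.642788 ≈ 16.3911

Area = 16.39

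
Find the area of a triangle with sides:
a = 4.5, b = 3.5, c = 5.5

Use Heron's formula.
s = (4.5 + 3.5 + 5.5)/2 = 13.5/2 = 6.75
s − a = 2.25, s − b = 3.25, s − c = 1.25
s(s−a)(s−b)(s−c) = 6.75·2.25·3.25·1.25 ≈ 61.6992
Area = √61.6992 ≈ 7.85489

Area = 7.855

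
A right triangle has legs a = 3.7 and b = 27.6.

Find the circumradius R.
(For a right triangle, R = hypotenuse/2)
Hypotenuse c = √(a² + b²) = √(13.69 + 761.76) = √775.45 ≈ 27.8469
R = c/2 ≈ 27.8469/2 ≈ 13.9235

R = 13.92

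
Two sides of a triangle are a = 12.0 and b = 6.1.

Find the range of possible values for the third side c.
Triangle inequality: |a − b| < c < a + b
|a − b| = |12.0 − 6.1| = 5.9
a + b = 12.0 + 6.1 = 18.1

5.9 < c < 18.1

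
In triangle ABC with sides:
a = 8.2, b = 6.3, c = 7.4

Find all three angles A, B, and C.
Law of cosines for each angle (a² = 67.24, b² = 39.69, c² = 54.76):
cos(A) = (b² + c² − a²)/(2bc) = (39.69 + 54.76 − 67.24)/(2·6.3·7.4) = 27.21/93.24 ≈ 0.291828  ⇒  A ≈ 73.0326°
cos(B) = (a² + c² − b²)/(2ac) = (67.24 + 54.76 − 39.69)/(2·8.2·7.4) = 82.31/121.36 ≈ 0.67823  ⇒  B ≈ 47.2945°
cos(C) = (a² + b² − c²)/(2ab) = (67.24 + 39.69 − 54.76)/(2·8.2·6.3) = 52.17/103.32 ≈ 0.504936  ⇒  C ≈ 59.6729°
Check: A + B + C ≈ 180°

A = 73.03°, B = 47.29°, C = 59.67°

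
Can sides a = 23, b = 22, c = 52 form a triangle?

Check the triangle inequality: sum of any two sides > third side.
a + b vs c: 23 + 22 = 45 ≤ 52  ✗
a + c vs b: 23 + 52 = 75 > 22  ✓
b + c vs a: 22 + 52 = 74 > 23  ✓

No: 23 + 22 = 45 is not > 52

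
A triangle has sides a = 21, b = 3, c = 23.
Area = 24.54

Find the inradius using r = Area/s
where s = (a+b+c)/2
s = (21 + 3 + 23)/2 = 47/2 = 23.5
r = Area/s = 24.54/23.5 ≈ 1.04426

r = 1.044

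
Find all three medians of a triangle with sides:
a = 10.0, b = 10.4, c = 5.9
Median formula: m_a = ½√(2b² + 2c² − a²) (and cyclically). a² = 100, b² = 108.16, c² = 34.81.
m_a = ½√(2·108.16 + 2·34.81 − 100) = ½√185.94 ≈ ½·13.636 ≈ 6.81799
m_b = ½√(2·100 + 2·34.81 − 108.16) = ½√161.46 ≈ ½·12.7067 ≈ 6.35335
m_c = ½√(2·100 + 2·108.16 − 34.81) = ½√381.51 ≈ ½·19.5323 ≈ 9.76614

m_a = 6.818, m_b = 6.353, m_c = 9.766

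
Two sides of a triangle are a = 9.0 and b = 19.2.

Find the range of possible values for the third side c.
Triangle inequality: |a − b| < c < a + b
|a − b| = |9.0 − 19.2| = 10.2
a + b = 9.0 + 19.2 = 28.2

10.2 < c < 28.2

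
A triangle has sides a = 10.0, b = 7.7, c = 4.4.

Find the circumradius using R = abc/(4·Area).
First find the area with Heron's formula.
s = (10.0 + 7.7 + 4.4)/2 = 11.05
Area = √(s(s−a)(s−b)(s−c)) = √(11.05·1.05·3.35·6.65) ≈ √258.475 ≈ 16.0771
abc = 10.0·7.7·4.4 = 338.8
R = abc/(4·Area) ≈ 338.8/(4·16.0771) = 338.8/64.3086 ≈ 5.26835

R = 5.268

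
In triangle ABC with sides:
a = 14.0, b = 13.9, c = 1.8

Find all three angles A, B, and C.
Law of cosines for each angle (a² = 196, b² = 193.21, c² = 3.24):
cos(A) = (b² + c² − a²)/(2bc) = (193.21 + 3.24 − 196)/(2·13.9·1.8) = 0.45/50.04 ≈ 0.00899281  ⇒  A ≈ 89.4847°
cos(B) = (a² + c² − b²)/(2ac) = (196 + 3.24 − 193.21)/(2·14.0·1.8) = 6.03/50.4 ≈ 0.119643  ⇒  B ≈ 83.1285°
cos(C) = (a² + b² − c²)/(2ab) = (196 + 193.21 − 3.24)/(2·14.0·13.9) = 385.97/389.2 ≈ 0.991701  ⇒  C ≈ 7.38675°
Check: A + B + C ≈ 180°

A = 89.48°, B = 83.13°, C = 7.387°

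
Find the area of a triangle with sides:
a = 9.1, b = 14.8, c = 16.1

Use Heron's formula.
s = (9.1 + 14.8 + 16.1)/2 = 40/2 = 20
s − a = 10.9, s − b = 5.2, s − c = 3.9
s(s−a)(s−b)(s−c) = 20·10.9·5.2·3.9 ≈ 4421.04
Area = √4421.04 ≈ 66.4909

Area = 66.49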